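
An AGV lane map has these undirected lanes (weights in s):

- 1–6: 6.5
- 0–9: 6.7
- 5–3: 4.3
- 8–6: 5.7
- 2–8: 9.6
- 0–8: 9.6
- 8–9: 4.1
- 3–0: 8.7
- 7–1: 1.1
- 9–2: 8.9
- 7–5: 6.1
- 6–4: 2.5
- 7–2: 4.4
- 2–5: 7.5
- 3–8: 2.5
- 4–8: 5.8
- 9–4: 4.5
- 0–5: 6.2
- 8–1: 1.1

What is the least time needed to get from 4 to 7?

Compare a few routes:
4–6–1–7: 2.5+6.5+1.1 = 10.1
4–8–1–7: 5.8+1.1+1.1 = 8
Cheapest is 4–8–1–7 at 8 s.

8 s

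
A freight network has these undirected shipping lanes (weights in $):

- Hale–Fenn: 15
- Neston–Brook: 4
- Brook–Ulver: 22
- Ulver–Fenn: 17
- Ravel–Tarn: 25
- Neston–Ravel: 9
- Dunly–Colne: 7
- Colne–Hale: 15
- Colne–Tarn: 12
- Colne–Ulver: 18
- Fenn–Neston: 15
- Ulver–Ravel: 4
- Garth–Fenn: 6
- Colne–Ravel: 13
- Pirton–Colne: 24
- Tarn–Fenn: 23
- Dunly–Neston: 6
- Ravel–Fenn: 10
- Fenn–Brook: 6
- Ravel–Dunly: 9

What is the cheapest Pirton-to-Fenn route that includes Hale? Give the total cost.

$54

Best Pirton to Hale: Pirton–Colne–Hale costing 39
Shortest Hale→Fenn: Hale–Fenn = 15
Total via Hale: 39 + 15 = $54.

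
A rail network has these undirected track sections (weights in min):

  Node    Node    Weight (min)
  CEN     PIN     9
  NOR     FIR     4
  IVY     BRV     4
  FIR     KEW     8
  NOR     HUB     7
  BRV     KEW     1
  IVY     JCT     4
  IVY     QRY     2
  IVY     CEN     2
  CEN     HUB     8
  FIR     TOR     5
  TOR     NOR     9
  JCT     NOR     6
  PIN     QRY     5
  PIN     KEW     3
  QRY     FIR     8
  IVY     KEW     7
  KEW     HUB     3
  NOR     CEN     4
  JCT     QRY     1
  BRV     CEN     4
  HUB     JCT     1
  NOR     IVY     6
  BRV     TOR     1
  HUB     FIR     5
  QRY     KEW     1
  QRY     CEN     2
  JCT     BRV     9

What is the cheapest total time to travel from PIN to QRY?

4 min

Running Dijkstra from PIN:
PIN: 0
KEW: 3  (via PIN)
BRV: 4  (via KEW)
QRY: 4  (via KEW)
Shortest route: PIN → KEW → QRY = 4 min.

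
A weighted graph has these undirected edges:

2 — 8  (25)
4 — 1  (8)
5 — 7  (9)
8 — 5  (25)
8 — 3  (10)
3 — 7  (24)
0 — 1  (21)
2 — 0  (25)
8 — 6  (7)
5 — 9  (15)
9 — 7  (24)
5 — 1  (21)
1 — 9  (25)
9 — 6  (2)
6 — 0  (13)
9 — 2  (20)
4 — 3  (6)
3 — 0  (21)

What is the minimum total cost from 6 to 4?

Settle nodes by increasing distance from 6:
6: 0
9: 2  (via 6)
8: 7  (via 6)
0: 13  (via 6)
3: 17  (via 8)
5: 17  (via 9)
2: 22  (via 9)
4: 23  (via 3)
Shortest route: 6 → 8 → 3 → 4 = 23.

23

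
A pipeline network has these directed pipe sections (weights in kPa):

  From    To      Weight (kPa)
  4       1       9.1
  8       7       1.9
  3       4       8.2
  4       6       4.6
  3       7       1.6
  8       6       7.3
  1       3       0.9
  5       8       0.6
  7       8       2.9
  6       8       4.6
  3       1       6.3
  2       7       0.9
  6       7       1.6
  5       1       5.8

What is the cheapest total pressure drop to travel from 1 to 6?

12.7 kPa

Shortest distances from 1:
1: 0
3: 0.9  (via 1)
7: 2.5  (via 3)
8: 5.4  (via 7)
4: 9.1  (via 3)
6: 12.7  (via 8)
Shortest route: 1 → 3 → 7 → 8 → 6 = 12.7 kPa.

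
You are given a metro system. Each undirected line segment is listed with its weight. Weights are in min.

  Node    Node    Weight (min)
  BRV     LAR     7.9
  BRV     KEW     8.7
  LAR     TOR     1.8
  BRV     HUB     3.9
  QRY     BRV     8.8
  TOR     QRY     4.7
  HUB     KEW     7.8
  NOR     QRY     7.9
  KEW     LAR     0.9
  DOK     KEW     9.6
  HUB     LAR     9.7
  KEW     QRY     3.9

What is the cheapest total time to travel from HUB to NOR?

Shortest distances from HUB:
HUB: 0
BRV: 3.9  (via HUB)
KEW: 7.8  (via HUB)
LAR: 8.7  (via KEW)
TOR: 10.5  (via LAR)
QRY: 11.7  (via KEW)
DOK: 17.4  (via KEW)
NOR: 19.6  (via QRY)
Shortest route: HUB–KEW–QRY–NOR = 19.6 min.

19.6 min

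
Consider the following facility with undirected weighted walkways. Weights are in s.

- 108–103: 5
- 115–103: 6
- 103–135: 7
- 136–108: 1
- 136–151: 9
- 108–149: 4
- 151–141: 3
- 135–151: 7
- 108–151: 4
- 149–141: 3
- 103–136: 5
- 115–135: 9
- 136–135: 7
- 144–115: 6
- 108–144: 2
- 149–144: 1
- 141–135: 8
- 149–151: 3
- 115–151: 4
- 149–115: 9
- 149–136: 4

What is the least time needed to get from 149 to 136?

4 s

Running Dijkstra from 149:
149: 0
144: 1  (via 149)
108: 3  (via 144)
141: 3  (via 149)
151: 3  (via 149)
136: 4  (via 149)
Shortest route: 149–136 = 4 s.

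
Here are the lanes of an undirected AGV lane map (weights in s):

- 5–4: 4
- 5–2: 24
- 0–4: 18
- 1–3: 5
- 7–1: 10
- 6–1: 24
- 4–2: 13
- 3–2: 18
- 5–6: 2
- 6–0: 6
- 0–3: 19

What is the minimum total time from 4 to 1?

Shortest distances from 4:
4: 0
5: 4  (via 4)
6: 6  (via 5)
0: 12  (via 6)
2: 13  (via 4)
1: 30  (via 6)
Shortest route: 4 → 5 → 6 → 1 = 30 s.

30 s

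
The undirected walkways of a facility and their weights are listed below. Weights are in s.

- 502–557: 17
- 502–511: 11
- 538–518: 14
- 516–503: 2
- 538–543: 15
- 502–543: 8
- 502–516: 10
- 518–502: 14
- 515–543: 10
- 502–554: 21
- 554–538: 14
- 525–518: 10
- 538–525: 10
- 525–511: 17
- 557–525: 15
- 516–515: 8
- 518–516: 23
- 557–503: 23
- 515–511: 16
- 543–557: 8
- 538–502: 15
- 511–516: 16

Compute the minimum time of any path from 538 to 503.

27 s

Settle nodes by increasing distance from 538:
538: 0
525: 10  (via 538)
554: 14  (via 538)
518: 14  (via 538)
543: 15  (via 538)
502: 15  (via 538)
557: 23  (via 543)
515: 25  (via 543)
516: 25  (via 502)
511: 26  (via 502)
503: 27  (via 516)
Shortest route: 538 → 502 → 516 → 503 = 27 s.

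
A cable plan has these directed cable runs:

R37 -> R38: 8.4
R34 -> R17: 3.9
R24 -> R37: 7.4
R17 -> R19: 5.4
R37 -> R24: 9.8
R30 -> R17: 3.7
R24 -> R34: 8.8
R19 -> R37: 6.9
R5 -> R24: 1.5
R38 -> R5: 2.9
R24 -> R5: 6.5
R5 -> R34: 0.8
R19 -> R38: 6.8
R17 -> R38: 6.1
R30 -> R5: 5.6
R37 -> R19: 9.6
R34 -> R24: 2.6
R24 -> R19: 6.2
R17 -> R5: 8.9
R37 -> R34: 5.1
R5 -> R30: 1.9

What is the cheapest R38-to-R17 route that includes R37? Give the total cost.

Best R38 to R37: R38 → R5 → R24 → R37 costing 11.8
Shortest R37→R17: R37 → R34 → R17 = 9
Total via R37: 11.8 + 9 = 20.8.

20.8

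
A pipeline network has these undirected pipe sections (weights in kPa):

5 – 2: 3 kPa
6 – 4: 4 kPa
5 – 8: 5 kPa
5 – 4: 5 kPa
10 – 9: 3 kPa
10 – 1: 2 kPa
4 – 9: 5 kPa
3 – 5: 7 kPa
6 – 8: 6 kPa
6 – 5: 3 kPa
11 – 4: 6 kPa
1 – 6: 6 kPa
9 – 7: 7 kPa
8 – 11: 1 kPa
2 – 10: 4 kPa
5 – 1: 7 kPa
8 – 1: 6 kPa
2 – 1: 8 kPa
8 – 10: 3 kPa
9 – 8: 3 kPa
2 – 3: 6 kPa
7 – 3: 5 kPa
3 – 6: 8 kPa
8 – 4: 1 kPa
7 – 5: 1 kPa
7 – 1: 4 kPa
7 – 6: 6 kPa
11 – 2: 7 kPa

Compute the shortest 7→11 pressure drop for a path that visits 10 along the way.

Shortest 7→10: 7–1–10 = 6
Shortest 10→11: 10–8–11 = 4
Total via 10: 6 + 4 = 10 kPa.

10 kPa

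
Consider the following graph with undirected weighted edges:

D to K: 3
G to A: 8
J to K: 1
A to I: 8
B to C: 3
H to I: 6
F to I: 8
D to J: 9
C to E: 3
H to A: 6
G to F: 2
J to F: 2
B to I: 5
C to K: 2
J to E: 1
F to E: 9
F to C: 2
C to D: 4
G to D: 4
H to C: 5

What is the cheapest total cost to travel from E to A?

13

Shortest distances from E:
E: 0
J: 1  (via E)
K: 2  (via J)
C: 3  (via E)
F: 3  (via J)
D: 5  (via K)
G: 5  (via F)
B: 6  (via C)
H: 8  (via C)
I: 11  (via F)
A: 13  (via G)
Shortest route: E → J → F → G → A = 13.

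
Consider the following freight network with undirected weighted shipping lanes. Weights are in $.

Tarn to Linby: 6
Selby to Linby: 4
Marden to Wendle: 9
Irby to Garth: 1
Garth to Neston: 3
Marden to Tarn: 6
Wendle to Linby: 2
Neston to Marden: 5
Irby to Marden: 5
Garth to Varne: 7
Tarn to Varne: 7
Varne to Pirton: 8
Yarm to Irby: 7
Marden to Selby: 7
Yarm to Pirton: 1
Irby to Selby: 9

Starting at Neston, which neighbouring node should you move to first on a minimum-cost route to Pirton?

Garth

Enumerating some paths:
Neston–Garth–Irby–Yarm–Pirton: 3+1+7+1 = 12
Neston–Garth–Varne–Pirton: 3+7+8 = 18
Cheapest is Neston–Garth–Irby–Yarm–Pirton at $12.
So from Neston the first move is to Garth.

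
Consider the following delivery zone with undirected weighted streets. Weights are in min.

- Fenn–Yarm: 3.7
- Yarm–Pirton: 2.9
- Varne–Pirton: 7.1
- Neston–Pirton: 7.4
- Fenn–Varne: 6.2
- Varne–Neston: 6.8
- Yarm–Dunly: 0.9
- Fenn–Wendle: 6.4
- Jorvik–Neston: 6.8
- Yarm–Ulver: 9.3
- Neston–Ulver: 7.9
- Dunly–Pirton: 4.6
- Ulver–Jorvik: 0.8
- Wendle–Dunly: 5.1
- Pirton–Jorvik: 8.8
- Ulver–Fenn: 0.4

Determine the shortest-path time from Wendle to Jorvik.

7.6 min

Enumerating some paths:
Wendle - Dunly - Yarm - Fenn - Ulver - Jorvik: 5.1+0.9+3.7+0.4+0.8 = 10.9
Wendle - Fenn - Ulver - Jorvik: 6.4+0.4+0.8 = 7.6
The minimum is 7.6 min via Wendle - Fenn - Ulver - Jorvik.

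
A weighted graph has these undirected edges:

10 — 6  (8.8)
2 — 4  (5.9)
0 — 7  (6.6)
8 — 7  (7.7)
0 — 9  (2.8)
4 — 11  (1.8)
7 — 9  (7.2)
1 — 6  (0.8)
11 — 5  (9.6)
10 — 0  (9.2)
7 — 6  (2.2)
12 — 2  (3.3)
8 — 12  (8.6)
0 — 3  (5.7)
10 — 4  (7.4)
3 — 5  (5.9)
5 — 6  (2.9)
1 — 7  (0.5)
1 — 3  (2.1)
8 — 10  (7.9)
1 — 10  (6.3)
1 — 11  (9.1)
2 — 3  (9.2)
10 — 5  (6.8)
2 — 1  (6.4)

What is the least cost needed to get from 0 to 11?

Compare a few routes:
0 - 7 - 6 - 1 - 11: 6.6+2.2+0.8+9.1 = 18.7
0 - 3 - 1 - 11: 5.7+2.1+9.1 = 16.9
0 - 10 - 4 - 11: 9.2+7.4+1.8 = 18.4
0 - 7 - 1 - 11: 6.6+0.5+9.1 = 16.2
The minimum is 16.2 via 0 - 7 - 1 - 11.

16.2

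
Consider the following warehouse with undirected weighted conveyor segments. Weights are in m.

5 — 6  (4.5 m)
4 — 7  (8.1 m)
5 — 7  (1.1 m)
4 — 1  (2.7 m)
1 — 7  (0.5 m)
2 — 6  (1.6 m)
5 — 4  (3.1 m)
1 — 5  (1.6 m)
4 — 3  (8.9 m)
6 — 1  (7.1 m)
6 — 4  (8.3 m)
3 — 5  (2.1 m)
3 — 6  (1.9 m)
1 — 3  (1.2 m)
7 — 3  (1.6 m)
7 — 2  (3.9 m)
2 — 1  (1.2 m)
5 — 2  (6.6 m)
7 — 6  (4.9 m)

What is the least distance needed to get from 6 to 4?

Enumerating some paths:
6 - 2 - 1 - 4: 1.6+1.2+2.7 = 5.5
6 - 3 - 1 - 4: 1.9+1.2+2.7 = 5.8
The minimum is 5.5 m via 6 - 2 - 1 - 4.

5.5 m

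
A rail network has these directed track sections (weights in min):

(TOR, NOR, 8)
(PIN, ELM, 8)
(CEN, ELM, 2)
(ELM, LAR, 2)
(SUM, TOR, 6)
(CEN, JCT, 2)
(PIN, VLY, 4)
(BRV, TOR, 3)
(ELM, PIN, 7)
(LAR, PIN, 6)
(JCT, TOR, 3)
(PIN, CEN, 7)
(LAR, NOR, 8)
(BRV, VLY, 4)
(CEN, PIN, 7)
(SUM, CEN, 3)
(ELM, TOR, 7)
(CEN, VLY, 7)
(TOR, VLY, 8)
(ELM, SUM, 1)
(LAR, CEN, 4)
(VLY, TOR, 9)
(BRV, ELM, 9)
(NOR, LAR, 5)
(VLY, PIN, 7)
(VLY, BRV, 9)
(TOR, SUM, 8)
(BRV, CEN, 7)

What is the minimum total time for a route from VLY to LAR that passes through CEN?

Best VLY to CEN: VLY → PIN → CEN costing 14
Best CEN to LAR: CEN → ELM → LAR costing 4
Total via CEN: 14 + 4 = 18 min.

18 min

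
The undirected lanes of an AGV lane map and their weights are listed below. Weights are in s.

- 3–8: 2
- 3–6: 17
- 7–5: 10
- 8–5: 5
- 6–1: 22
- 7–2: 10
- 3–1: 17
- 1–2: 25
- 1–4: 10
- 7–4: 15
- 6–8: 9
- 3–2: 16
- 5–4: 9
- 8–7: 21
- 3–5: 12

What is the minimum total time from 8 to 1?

Settle nodes by increasing distance from 8:
8: 0
3: 2  (via 8)
5: 5  (via 8)
6: 9  (via 8)
4: 14  (via 5)
7: 15  (via 5)
2: 18  (via 3)
1: 19  (via 3)
Shortest route: 8 → 3 → 1 = 19 s.

19 s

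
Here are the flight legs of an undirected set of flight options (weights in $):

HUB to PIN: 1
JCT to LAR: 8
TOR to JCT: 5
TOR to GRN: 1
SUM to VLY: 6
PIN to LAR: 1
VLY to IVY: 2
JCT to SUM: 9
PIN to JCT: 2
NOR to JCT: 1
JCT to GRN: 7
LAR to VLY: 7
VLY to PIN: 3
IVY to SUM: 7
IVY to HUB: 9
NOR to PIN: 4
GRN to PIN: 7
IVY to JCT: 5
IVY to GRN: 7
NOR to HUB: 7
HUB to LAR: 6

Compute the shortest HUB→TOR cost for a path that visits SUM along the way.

$24

Shortest HUB→SUM: HUB–PIN–VLY–SUM = 10
Best SUM to TOR: SUM–JCT–TOR costing 14
Total via SUM: 10 + 14 = $24.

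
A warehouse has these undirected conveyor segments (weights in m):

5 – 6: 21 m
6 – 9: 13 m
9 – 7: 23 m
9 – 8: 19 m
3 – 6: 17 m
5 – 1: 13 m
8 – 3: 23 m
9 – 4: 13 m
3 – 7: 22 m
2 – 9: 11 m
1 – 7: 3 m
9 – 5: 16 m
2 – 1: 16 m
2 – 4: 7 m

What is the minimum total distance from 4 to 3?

Settle nodes by increasing distance from 4:
4: 0
2: 7  (via 4)
9: 13  (via 4)
1: 23  (via 2)
6: 26  (via 9)
7: 26  (via 1)
5: 29  (via 9)
8: 32  (via 9)
3: 43  (via 6)
Shortest route: 4 → 9 → 6 → 3 = 43 m.

43 m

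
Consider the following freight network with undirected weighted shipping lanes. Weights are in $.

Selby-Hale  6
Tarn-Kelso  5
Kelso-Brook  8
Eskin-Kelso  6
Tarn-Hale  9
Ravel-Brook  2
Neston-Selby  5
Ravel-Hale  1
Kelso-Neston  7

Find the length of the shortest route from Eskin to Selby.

$18

Settle nodes by increasing distance from Eskin:
Eskin: 0
Kelso: 6  (via Eskin)
Tarn: 11  (via Kelso)
Neston: 13  (via Kelso)
Brook: 14  (via Kelso)
Ravel: 16  (via Brook)
Hale: 17  (via Ravel)
Selby: 18  (via Neston)
Shortest route: Eskin → Kelso → Neston → Selby = $18.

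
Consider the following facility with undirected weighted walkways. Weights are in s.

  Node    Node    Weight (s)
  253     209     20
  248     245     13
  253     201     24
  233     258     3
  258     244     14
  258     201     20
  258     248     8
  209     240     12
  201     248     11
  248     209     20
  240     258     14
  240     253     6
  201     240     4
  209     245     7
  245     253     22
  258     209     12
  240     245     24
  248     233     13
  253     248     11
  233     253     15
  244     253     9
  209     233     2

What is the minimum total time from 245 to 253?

Shortest distances from 245:
245: 0
209: 7  (via 245)
233: 9  (via 209)
258: 12  (via 233)
248: 13  (via 245)
240: 19  (via 209)
253: 22  (via 245)
Shortest route: 245–253 = 22 s.

22 s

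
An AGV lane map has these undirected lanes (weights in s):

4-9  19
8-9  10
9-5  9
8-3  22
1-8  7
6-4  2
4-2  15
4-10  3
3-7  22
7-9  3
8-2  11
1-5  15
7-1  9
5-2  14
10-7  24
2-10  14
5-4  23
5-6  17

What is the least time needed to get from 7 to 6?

24 s

Running Dijkstra from 7:
7: 0
9: 3  (via 7)
1: 9  (via 7)
5: 12  (via 9)
8: 13  (via 9)
3: 22  (via 7)
4: 22  (via 9)
2: 24  (via 8)
6: 24  (via 4)
Shortest route: 7–9–4–6 = 24 s.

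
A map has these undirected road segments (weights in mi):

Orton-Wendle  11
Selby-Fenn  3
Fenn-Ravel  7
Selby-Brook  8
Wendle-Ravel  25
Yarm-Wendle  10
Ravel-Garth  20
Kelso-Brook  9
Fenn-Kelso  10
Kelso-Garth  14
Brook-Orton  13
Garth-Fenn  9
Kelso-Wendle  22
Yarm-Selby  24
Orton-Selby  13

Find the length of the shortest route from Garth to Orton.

Enumerating some paths:
Garth - Fenn - Selby - Brook - Orton: 9+3+8+13 = 33
Garth - Fenn - Selby - Orton: 9+3+13 = 25
The minimum is 25 mi via Garth - Fenn - Selby - Orton.

25 mi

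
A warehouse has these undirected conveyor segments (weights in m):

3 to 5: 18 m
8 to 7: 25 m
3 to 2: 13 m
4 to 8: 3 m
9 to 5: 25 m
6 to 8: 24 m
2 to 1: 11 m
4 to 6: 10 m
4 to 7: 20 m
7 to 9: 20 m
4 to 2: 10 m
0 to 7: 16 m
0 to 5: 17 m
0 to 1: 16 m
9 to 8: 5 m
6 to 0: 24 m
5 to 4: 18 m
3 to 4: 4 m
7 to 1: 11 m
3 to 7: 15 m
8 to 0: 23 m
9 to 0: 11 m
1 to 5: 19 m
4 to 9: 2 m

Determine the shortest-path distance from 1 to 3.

Candidate routes:
1 - 2 - 4 - 3: 11+10+4 = 25
1 - 2 - 3: 11+13 = 24
1 - 7 - 3: 11+15 = 26
Cheapest is 1 - 2 - 3 at 24 m.

24 m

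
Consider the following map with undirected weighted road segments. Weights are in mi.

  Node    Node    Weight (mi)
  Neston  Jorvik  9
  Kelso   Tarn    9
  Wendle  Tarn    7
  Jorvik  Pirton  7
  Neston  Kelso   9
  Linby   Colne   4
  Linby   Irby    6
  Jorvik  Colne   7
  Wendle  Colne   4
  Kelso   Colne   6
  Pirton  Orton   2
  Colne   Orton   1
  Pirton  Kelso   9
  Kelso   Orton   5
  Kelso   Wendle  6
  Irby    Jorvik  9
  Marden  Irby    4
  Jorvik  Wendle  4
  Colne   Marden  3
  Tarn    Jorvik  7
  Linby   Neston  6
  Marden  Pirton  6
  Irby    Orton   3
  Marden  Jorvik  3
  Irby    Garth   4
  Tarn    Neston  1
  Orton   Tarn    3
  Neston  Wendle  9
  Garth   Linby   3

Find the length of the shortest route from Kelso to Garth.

Compare a few routes:
Kelso - Orton - Irby - Garth: 5+3+4 = 12
Kelso - Orton - Colne - Linby - Garth: 5+1+4+3 = 13
Kelso - Colne - Linby - Garth: 6+4+3 = 13
The minimum is 12 mi via Kelso - Orton - Irby - Garth.

12 mi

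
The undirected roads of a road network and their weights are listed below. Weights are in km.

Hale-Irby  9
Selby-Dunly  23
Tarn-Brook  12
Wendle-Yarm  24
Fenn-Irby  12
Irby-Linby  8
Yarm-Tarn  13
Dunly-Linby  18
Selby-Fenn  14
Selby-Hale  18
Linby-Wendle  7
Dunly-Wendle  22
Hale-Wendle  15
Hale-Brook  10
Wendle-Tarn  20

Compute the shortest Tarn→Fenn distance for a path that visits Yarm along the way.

Best Tarn to Yarm: Tarn → Yarm costing 13
Best Yarm to Fenn: Yarm → Wendle → Linby → Irby → Fenn costing 51
Total via Yarm: 13 + 51 = 64 km.

64 km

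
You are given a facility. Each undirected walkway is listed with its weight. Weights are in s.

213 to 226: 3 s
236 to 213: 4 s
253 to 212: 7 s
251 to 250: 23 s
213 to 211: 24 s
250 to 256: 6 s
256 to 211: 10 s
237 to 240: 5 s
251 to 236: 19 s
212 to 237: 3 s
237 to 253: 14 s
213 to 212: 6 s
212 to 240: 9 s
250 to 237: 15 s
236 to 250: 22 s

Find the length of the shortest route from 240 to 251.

37 s

Enumerating some paths:
240–212–213–236–251: 9+6+4+19 = 38
240–237–212–213–236–251: 5+3+6+4+19 = 37
240–237–250–251: 5+15+23 = 43
The minimum is 37 s via 240–237–212–213–236–251.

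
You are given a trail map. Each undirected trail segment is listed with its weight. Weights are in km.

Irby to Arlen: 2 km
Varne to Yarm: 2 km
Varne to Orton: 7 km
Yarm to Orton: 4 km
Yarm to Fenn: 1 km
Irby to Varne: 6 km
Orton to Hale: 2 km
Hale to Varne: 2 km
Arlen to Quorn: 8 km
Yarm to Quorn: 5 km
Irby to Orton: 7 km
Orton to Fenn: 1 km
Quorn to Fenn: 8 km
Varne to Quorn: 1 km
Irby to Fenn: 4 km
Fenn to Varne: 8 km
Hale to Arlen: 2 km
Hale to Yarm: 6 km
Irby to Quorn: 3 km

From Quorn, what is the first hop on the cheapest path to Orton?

Varne

Compare a few routes:
Quorn - Varne - Hale - Orton: 1+2+2 = 5
Quorn - Varne - Yarm - Orton: 1+2+4 = 7
Quorn - Yarm - Fenn - Orton: 5+1+1 = 7
Cheapest is Quorn - Varne - Hale - Orton at 5 km.
So from Quorn the first move is to Varne.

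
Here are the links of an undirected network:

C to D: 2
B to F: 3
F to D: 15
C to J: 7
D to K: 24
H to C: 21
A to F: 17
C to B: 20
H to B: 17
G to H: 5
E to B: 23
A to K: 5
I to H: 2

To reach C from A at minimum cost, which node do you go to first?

K

Compare a few routes:
A–F–D–C: 17+15+2 = 34
A–F–B–C: 17+3+20 = 40
A–K–D–C: 5+24+2 = 31
Cheapest is A–K–D–C at 31.
So from A the first move is to K.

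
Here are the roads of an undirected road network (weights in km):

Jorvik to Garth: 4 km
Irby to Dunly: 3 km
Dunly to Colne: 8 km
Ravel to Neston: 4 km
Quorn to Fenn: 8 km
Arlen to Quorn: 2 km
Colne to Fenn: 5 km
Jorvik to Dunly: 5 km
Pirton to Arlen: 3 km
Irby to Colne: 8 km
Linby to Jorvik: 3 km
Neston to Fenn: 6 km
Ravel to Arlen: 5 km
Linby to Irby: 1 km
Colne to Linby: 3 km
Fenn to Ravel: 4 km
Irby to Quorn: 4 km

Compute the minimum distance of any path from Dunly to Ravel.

14 km

Enumerating some paths:
Dunly - Irby - Quorn - Arlen - Ravel: 3+4+2+5 = 14
Dunly - Irby - Linby - Colne - Fenn - Ravel: 3+1+3+5+4 = 16
Dunly - Colne - Fenn - Ravel: 8+5+4 = 17
The minimum is 14 km via Dunly - Irby - Quorn - Arlen - Ravel.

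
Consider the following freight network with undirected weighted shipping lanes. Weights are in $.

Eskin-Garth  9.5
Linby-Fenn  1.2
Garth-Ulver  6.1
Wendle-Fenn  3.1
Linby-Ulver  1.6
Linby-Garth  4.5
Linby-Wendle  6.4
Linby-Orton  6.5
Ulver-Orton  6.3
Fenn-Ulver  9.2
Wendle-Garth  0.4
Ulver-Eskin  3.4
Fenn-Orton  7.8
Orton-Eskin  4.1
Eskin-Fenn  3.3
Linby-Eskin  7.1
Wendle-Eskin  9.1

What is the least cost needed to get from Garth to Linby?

Settle nodes by increasing distance from Garth:
Garth: 0
Wendle: 0.4  (via Garth)
Fenn: 3.5  (via Wendle)
Linby: 4.5  (via Garth)
Shortest route: Garth–Linby = $4.5.

$4.5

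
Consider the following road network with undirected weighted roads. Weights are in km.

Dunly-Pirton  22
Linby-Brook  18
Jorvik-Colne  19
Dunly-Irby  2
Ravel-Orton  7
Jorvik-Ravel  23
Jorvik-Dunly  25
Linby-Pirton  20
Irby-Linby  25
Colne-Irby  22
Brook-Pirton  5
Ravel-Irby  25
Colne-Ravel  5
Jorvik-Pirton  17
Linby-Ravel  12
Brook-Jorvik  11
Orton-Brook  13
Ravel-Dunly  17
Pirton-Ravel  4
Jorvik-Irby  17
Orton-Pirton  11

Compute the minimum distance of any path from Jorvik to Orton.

24 km

Shortest distances from Jorvik:
Jorvik: 0
Brook: 11  (via Jorvik)
Pirton: 16  (via Brook)
Irby: 17  (via Jorvik)
Colne: 19  (via Jorvik)
Dunly: 19  (via Irby)
Ravel: 20  (via Pirton)
Orton: 24  (via Brook)
Shortest route: Jorvik → Brook → Orton = 24 km.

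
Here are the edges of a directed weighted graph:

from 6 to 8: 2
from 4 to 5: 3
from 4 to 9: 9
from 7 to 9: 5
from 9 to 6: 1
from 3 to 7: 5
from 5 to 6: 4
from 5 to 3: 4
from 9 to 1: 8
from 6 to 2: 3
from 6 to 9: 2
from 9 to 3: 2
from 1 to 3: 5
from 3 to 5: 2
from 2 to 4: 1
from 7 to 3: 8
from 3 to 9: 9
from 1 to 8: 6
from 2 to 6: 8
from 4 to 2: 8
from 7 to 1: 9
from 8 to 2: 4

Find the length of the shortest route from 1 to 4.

11

Settle nodes by increasing distance from 1:
1: 0
3: 5  (via 1)
8: 6  (via 1)
5: 7  (via 3)
2: 10  (via 8)
7: 10  (via 3)
4: 11  (via 2)
Shortest route: 1–8–2–4 = 11.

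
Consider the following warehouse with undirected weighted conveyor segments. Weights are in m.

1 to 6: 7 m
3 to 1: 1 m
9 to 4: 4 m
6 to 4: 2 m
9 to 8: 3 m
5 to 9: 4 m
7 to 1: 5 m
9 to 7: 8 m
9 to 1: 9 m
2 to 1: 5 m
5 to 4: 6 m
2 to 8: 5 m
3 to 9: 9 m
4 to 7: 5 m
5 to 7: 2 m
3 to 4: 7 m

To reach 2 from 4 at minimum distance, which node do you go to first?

Candidate routes:
4–9–8–2: 4+3+5 = 12
4–3–1–2: 7+1+5 = 13
Cheapest is 4–9–8–2 at 12 m.
So from 4 the first move is to 9.

9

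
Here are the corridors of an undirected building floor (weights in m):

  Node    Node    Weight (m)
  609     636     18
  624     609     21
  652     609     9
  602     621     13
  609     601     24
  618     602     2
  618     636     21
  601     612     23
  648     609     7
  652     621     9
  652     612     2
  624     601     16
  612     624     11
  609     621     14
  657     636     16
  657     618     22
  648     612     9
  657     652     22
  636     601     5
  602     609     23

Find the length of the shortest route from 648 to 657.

33 m

Shortest distances from 648:
648: 0
609: 7  (via 648)
612: 9  (via 648)
652: 11  (via 612)
624: 20  (via 612)
621: 20  (via 652)
636: 25  (via 609)
601: 30  (via 636)
602: 30  (via 609)
618: 32  (via 602)
657: 33  (via 652)
Shortest route: 648–612–652–657 = 33 m.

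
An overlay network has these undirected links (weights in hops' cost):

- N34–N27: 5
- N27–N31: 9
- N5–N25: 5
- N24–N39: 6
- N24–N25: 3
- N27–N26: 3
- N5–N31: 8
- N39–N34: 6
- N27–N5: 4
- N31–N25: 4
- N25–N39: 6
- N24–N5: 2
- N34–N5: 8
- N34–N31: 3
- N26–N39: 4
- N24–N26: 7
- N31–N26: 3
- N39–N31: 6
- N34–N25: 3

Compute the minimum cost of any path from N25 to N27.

8 hops' cost

Shortest distances from N25:
N25: 0
N24: 3  (via N25)
N34: 3  (via N25)
N31: 4  (via N25)
N5: 5  (via N25)
N39: 6  (via N25)
N26: 7  (via N31)
N27: 8  (via N34)
Shortest route: N25 → N34 → N27 = 8 hops' cost.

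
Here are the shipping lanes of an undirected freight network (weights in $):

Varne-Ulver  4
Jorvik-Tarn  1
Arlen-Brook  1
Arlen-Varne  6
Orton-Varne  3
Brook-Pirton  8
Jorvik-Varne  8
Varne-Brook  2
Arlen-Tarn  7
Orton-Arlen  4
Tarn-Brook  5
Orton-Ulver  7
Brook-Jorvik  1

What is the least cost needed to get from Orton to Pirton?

Candidate routes:
Orton → Varne → Jorvik → Brook → Pirton: 3+8+1+8 = 20
Orton → Varne → Arlen → Brook → Pirton: 3+6+1+8 = 18
Orton → Arlen → Varne → Brook → Pirton: 4+6+2+8 = 20
Orton → Varne → Brook → Pirton: 3+2+8 = 13
Cheapest is Orton → Varne → Brook → Pirton at $13.

$13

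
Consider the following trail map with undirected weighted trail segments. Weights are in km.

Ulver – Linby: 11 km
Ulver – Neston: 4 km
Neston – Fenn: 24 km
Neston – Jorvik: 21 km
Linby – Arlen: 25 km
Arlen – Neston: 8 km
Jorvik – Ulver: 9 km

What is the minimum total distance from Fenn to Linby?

Candidate routes:
Fenn - Neston - Arlen - Linby: 24+8+25 = 57
Fenn - Neston - Ulver - Linby: 24+4+11 = 39
Cheapest is Fenn - Neston - Ulver - Linby at 39 km.

39 km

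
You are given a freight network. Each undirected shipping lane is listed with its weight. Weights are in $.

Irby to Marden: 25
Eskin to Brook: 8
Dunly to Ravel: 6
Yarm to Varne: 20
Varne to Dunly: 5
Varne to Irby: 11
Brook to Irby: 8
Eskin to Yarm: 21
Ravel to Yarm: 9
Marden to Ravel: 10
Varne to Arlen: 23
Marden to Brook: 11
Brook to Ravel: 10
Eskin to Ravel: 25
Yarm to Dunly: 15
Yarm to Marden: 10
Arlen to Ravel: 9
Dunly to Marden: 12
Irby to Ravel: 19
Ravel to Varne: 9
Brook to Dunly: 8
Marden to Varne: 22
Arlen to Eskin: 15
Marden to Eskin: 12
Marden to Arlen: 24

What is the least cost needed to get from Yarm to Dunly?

$15

Compare a few routes:
Yarm - Dunly: 15 = 15
Yarm - Ravel - Varne - Dunly: 9+9+5 = 23
Yarm - Marden - Dunly: 10+12 = 22
Cheapest is Yarm - Dunly at $15.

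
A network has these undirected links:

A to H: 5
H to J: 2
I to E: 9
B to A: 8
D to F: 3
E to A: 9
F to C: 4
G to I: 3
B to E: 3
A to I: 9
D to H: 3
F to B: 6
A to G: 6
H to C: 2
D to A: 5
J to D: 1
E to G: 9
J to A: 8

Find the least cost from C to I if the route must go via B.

22

Shortest C→B: C–F–B = 10
Best B to I: B–E–I costing 12
Total via B: 10 + 12 = 22.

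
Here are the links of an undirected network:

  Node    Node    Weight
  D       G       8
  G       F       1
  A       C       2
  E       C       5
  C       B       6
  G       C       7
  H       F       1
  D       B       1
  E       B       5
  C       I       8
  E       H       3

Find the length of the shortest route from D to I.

15

Enumerating some paths:
D → B → E → C → I: 1+5+5+8 = 19
D → G → C → I: 8+7+8 = 23
D → B → C → I: 1+6+8 = 15
The minimum is 15 via D → B → C → I.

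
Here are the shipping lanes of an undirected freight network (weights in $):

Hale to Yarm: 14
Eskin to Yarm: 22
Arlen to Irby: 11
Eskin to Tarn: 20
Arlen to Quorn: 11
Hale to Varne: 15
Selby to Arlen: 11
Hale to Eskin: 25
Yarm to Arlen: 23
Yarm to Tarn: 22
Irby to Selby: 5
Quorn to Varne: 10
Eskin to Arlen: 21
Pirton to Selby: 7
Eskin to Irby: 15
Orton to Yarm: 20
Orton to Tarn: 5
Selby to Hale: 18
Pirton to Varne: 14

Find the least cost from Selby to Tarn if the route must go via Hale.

$54

Best Selby to Hale: Selby–Hale costing 18
Best Hale to Tarn: Hale–Yarm–Tarn costing 36
Total via Hale: 18 + 36 = $54.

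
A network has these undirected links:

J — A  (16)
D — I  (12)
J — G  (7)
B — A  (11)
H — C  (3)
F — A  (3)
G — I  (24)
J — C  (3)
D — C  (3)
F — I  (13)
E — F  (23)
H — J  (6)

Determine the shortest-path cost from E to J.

Settle nodes by increasing distance from E:
E: 0
F: 23  (via E)
A: 26  (via F)
I: 36  (via F)
B: 37  (via A)
J: 42  (via A)
Shortest route: E → F → A → J = 42.

42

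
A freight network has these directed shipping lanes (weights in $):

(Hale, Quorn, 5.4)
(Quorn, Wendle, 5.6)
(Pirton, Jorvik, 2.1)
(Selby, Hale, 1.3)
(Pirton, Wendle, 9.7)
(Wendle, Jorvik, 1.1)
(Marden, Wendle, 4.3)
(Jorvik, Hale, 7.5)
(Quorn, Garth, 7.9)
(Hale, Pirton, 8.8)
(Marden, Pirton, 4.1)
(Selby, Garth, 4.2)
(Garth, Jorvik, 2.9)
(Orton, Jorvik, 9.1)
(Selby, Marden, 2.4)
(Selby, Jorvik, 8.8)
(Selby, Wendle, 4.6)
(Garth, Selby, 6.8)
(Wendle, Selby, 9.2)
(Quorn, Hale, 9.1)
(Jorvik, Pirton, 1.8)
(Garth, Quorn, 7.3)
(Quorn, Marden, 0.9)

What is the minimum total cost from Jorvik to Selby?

$20.7

Shortest distances from Jorvik:
Jorvik: 0
Pirton: 1.8  (via Jorvik)
Hale: 7.5  (via Jorvik)
Wendle: 11.5  (via Pirton)
Quorn: 12.9  (via Hale)
Marden: 13.8  (via Quorn)
Selby: 20.7  (via Wendle)
Shortest route: Jorvik–Pirton–Wendle–Selby = $20.7.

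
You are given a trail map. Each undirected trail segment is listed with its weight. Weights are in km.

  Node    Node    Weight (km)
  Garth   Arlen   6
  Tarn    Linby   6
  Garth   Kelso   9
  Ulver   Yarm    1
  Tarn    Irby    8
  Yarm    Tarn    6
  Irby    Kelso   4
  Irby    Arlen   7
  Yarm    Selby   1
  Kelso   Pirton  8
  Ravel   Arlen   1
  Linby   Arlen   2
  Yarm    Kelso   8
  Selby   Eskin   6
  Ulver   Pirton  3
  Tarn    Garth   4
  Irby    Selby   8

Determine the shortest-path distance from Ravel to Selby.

Shortest distances from Ravel:
Ravel: 0
Arlen: 1  (via Ravel)
Linby: 3  (via Arlen)
Garth: 7  (via Arlen)
Irby: 8  (via Arlen)
Tarn: 9  (via Linby)
Kelso: 12  (via Irby)
Yarm: 15  (via Tarn)
Ulver: 16  (via Yarm)
Selby: 16  (via Irby)
Shortest route: Ravel → Arlen → Irby → Selby = 16 km.

16 km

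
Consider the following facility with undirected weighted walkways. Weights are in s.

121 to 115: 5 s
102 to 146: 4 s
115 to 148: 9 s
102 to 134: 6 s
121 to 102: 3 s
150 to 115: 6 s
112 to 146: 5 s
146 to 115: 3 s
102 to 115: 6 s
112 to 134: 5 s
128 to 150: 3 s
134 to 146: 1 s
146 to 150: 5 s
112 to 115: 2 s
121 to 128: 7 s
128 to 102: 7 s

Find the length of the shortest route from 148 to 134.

13 s

Shortest distances from 148:
148: 0
115: 9  (via 148)
112: 11  (via 115)
146: 12  (via 115)
134: 13  (via 146)
Shortest route: 148 → 115 → 146 → 134 = 13 s.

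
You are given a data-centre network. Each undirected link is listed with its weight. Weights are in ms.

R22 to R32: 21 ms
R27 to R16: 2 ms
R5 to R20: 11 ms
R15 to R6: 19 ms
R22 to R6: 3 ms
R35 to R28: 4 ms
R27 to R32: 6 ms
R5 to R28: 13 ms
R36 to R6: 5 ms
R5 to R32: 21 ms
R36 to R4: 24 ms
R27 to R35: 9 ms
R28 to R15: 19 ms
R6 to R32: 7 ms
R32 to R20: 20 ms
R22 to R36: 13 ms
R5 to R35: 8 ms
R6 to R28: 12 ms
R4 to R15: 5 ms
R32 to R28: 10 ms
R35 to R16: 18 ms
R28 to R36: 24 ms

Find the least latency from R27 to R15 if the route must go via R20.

68 ms

Best R27 to R20: R27 → R32 → R20 costing 26
Best R20 to R15: R20 → R5 → R35 → R28 → R15 costing 42
Total via R20: 26 + 42 = 68 ms.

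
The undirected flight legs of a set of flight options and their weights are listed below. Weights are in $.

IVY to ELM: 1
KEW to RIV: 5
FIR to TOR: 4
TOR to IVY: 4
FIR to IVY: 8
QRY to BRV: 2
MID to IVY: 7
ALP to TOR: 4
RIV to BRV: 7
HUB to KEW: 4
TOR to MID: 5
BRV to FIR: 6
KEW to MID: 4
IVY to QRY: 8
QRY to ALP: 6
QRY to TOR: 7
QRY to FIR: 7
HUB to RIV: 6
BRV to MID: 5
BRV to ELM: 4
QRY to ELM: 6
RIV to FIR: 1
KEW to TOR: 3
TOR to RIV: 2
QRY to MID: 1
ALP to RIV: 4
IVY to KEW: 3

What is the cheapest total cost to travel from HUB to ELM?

$8

Candidate routes:
HUB–KEW–IVY–ELM: 4+3+1 = 8
HUB–KEW–TOR–IVY–ELM: 4+3+4+1 = 12
Cheapest is HUB–KEW–IVY–ELM at $8.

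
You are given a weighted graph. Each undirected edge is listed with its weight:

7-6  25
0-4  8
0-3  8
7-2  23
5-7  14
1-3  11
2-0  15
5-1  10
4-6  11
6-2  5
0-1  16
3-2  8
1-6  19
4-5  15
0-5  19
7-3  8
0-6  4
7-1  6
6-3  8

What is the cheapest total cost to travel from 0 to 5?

19

Compare a few routes:
0–5: 19 = 19
0–4–5: 8+15 = 23
Cheapest is 0–5 at 19.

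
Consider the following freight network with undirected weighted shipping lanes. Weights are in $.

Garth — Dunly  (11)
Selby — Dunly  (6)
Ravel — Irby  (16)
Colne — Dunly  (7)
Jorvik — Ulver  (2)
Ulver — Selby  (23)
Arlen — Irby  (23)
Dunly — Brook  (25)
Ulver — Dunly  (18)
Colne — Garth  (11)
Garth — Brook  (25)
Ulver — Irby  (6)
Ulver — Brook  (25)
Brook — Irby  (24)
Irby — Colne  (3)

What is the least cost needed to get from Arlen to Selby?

Settle nodes by increasing distance from Arlen:
Arlen: 0
Irby: 23  (via Arlen)
Colne: 26  (via Irby)
Ulver: 29  (via Irby)
Jorvik: 31  (via Ulver)
Dunly: 33  (via Colne)
Garth: 37  (via Colne)
Selby: 39  (via Dunly)
Shortest route: Arlen–Irby–Colne–Dunly–Selby = $39.

$39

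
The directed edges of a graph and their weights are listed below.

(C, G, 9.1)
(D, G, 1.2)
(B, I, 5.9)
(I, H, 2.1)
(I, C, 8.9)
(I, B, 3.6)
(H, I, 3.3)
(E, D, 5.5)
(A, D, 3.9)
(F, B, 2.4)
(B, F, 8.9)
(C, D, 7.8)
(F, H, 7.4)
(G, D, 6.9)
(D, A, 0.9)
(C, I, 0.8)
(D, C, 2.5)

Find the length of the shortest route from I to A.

17.6

Running Dijkstra from I:
I: 0
H: 2.1  (via I)
B: 3.6  (via I)
C: 8.9  (via I)
F: 12.5  (via B)
D: 16.7  (via C)
A: 17.6  (via D)
Shortest route: I–C–D–A = 17.6.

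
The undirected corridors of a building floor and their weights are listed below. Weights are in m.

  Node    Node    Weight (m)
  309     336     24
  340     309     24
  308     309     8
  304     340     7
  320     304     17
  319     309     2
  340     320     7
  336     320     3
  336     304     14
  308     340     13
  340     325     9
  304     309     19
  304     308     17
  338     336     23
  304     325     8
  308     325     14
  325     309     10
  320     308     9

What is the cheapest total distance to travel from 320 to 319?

Running Dijkstra from 320:
320: 0
336: 3  (via 320)
340: 7  (via 320)
308: 9  (via 320)
304: 14  (via 340)
325: 16  (via 340)
309: 17  (via 308)
319: 19  (via 309)
Shortest route: 320 → 308 → 309 → 319 = 19 m.

19 m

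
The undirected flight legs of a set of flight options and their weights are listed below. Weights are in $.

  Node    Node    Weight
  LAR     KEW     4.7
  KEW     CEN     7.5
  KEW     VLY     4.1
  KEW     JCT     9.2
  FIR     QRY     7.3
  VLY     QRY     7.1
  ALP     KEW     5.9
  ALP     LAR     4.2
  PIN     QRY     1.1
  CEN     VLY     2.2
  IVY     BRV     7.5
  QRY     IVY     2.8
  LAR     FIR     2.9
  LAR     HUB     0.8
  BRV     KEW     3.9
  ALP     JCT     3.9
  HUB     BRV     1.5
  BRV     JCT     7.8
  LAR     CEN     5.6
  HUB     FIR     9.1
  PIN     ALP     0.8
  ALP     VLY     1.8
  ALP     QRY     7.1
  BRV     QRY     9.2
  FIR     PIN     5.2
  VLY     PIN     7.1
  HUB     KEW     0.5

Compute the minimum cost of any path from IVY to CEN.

Shortest distances from IVY:
IVY: 0
QRY: 2.8  (via IVY)
PIN: 3.9  (via QRY)
ALP: 4.7  (via PIN)
VLY: 6.5  (via ALP)
BRV: 7.5  (via IVY)
JCT: 8.6  (via ALP)
CEN: 8.7  (via VLY)
Shortest route: IVY–QRY–PIN–ALP–VLY–CEN = $8.7.

$8.7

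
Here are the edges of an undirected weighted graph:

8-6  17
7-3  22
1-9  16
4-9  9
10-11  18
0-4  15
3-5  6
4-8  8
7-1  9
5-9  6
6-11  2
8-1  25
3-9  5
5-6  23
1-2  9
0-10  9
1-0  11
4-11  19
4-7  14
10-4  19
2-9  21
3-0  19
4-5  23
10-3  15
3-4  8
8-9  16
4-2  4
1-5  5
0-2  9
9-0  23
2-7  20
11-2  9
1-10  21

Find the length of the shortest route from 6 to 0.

20

Enumerating some paths:
6 - 11 - 2 - 4 - 0: 2+9+4+15 = 30
6 - 11 - 2 - 0: 2+9+9 = 20
6 - 11 - 10 - 0: 2+18+9 = 29
The minimum is 20 via 6 - 11 - 2 - 0.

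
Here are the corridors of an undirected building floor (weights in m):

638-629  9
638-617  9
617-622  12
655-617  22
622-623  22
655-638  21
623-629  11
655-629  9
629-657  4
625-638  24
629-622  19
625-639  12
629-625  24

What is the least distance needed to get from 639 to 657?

Candidate routes:
639–625–629–657: 12+24+4 = 40
639–625–638–629–657: 12+24+9+4 = 49
The minimum is 40 m via 639–625–629–657.

40 m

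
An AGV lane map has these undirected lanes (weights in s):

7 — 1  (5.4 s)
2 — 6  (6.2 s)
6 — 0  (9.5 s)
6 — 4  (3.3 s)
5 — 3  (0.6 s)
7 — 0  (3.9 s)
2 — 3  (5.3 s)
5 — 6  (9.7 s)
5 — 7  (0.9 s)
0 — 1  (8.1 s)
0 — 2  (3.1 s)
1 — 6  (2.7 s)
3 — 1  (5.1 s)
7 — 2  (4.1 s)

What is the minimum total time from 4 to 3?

Running Dijkstra from 4:
4: 0
6: 3.3  (via 4)
1: 6  (via 6)
2: 9.5  (via 6)
3: 11.1  (via 1)
Shortest route: 4–6–1–3 = 11.1 s.

11.1 s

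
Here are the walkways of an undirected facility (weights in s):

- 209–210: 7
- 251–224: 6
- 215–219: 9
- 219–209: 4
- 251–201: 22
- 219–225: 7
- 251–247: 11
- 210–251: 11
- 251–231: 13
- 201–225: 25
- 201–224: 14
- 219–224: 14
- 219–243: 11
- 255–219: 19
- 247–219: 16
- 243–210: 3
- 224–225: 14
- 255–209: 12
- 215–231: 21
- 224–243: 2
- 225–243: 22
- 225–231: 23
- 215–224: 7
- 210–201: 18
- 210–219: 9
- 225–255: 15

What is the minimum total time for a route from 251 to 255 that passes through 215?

Shortest 251→215: 251 → 224 → 215 = 13
Best 215 to 255: 215 → 219 → 209 → 255 costing 25
Total via 215: 13 + 25 = 38 s.

38 s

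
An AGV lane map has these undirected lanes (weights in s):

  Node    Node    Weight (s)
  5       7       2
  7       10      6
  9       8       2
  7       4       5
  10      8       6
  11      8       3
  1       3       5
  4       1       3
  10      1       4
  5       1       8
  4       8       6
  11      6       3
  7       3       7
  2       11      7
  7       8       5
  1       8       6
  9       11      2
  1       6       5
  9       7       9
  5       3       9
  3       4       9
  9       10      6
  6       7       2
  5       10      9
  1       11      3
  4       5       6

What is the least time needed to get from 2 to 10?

14 s

Settle nodes by increasing distance from 2:
2: 0
11: 7  (via 2)
9: 9  (via 11)
1: 10  (via 11)
6: 10  (via 11)
8: 10  (via 11)
7: 12  (via 6)
4: 13  (via 1)
5: 14  (via 7)
10: 14  (via 1)
Shortest route: 2 → 11 → 1 → 10 = 14 s.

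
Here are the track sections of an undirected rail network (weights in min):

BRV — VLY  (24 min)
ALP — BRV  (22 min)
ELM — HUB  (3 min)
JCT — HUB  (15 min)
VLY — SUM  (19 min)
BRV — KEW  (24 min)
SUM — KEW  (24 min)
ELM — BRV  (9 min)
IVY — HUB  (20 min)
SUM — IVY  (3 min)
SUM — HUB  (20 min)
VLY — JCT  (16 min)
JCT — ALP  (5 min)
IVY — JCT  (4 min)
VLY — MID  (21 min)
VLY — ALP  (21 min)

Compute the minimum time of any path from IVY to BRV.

31 min

Candidate routes:
IVY - HUB - ELM - BRV: 20+3+9 = 32
IVY - JCT - ALP - BRV: 4+5+22 = 31
The minimum is 31 min via IVY - JCT - ALP - BRV.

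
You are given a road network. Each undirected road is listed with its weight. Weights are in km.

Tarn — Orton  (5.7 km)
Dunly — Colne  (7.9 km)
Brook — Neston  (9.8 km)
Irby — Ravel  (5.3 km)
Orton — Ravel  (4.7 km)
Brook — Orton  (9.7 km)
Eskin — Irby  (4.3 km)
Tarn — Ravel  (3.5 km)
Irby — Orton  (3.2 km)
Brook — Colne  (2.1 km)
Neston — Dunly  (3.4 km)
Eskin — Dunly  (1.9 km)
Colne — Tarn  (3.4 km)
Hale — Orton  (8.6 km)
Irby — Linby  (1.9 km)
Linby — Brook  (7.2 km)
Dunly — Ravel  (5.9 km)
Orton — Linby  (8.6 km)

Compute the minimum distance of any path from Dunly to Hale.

18 km

Compare a few routes:
Dunly → Ravel → Orton → Hale: 5.9+4.7+8.6 = 19.2
Dunly → Eskin → Irby → Orton → Hale: 1.9+4.3+3.2+8.6 = 18
Dunly → Ravel → Irby → Orton → Hale: 5.9+5.3+3.2+8.6 = 23
The minimum is 18 km via Dunly → Eskin → Irby → Orton → Hale.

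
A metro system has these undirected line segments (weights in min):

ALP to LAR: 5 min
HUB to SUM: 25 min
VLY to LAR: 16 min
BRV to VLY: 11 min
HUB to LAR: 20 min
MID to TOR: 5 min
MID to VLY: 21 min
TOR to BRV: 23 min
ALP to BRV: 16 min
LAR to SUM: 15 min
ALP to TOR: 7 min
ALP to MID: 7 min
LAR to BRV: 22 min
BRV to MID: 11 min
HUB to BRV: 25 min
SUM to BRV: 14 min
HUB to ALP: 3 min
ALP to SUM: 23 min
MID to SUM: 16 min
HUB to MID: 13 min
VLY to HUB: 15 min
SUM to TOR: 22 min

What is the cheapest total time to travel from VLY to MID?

21 min

Enumerating some paths:
VLY - MID: 21 = 21
VLY - HUB - MID: 15+13 = 28
VLY - BRV - MID: 11+11 = 22
VLY - HUB - ALP - MID: 15+3+7 = 25
The minimum is 21 min via VLY - MID.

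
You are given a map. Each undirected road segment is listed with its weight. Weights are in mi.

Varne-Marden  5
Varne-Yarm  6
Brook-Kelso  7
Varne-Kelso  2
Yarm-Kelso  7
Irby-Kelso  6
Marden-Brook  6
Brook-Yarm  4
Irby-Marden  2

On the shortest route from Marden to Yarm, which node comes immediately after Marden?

Enumerating some paths:
Marden → Brook → Yarm: 6+4 = 10
Marden → Varne → Yarm: 5+6 = 11
Marden → Varne → Kelso → Yarm: 5+2+7 = 14
Cheapest is Marden → Brook → Yarm at 10 mi.
So from Marden the first move is to Brook.

Brook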